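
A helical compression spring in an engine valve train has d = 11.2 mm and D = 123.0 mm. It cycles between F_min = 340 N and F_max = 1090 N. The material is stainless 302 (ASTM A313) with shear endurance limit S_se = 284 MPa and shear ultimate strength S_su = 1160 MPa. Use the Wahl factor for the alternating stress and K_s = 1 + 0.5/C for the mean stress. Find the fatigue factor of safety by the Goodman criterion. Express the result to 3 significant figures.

C = D/d = 123.0/11.2 = 10.9821; K_W = (4C−1)/(4C−4)+0.615/C = 1.1311; K_s = 1+0.5/C = 1.0455
F_a = (F_max−F_min)/2 = 375 N; F_m = (F_max+F_min)/2 = 715 N
τ_a = K_W·8F_aD/(πd³) = 1.1311 × 83.603 = 94.566 MPa
τ_m = K_s·8F_mD/(πd³) = 1.0455 × 159.4 = 166.66 MPa
Goodman: 1/n_f = τ_a/S_se + τ_m/S_su = 94.566/284 + 166.66/1160 = 0.33298 + 0.14367 = 0.47665
n_f = 1/0.47665 = 2.098

2.10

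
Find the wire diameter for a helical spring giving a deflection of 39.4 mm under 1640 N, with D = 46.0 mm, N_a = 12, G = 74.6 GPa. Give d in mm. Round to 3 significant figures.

Required rate k = F/δ = 1640/39.4 = 41.624 N/mm
d = (8D³N_a·k / G)^(1/4) = (8·46.0³·12·41.624 / (74.6×10³))^0.25
  = (5213.8)^0.25 = 8.4974 mm

8.50 mm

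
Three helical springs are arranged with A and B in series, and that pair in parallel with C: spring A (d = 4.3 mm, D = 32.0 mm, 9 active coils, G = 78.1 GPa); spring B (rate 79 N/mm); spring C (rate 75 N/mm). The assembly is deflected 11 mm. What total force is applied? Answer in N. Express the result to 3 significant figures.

934 N

k_A = Gd⁴/(8D³N_a) = (78.1×10³)(4.3⁴)/(8·32.0³·9) = 11.317 N/mm
Springs A,B series: k_AB = 1/(1/11.317+1/79) = 9.8992 N/mm; parallel with C: k_eq = 9.8992+75 = 84.899 N/mm
F = k_eq·δ = 84.899·11 = 933.89 N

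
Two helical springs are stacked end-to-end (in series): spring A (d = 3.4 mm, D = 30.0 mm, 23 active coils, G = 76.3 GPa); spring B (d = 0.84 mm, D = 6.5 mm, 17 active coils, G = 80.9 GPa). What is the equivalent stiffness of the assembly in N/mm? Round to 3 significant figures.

k_A = Gd⁴/(8D³N_a) = (76.3×10³)(3.4⁴)/(8·30.0³·23) = 2.0524 N/mm
k_B = Gd⁴/(8D³N_a) = (80.9×10³)(0.84⁴)/(8·6.5³·17) = 1.0784 N/mm
Series: 1/k_eq = 1/2.0524 + 1/1.0784 = 1.4145; k_eq = 0.70695 N/mm

0.707 N/mm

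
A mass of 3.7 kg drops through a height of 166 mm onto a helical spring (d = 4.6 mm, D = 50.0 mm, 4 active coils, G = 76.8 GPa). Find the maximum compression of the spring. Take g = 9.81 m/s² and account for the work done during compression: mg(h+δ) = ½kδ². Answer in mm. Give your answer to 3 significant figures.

k = Gd⁴/(8D³N_a) = (76.8×10³)(4.6⁴)/(8·50.0³·4) = 8.5967 N/mm
W = mg = 3.7 × 9.81 = 36.297 N
½kδ² − Wδ − Wh = 0 → δ = (W + √(W² + 2kWh))/k
δ = (36.297 + √(1317.5 + 103596))/8.5967 = (36.297 + 323.9)/8.5967 = 41.9 mm

41.9 mm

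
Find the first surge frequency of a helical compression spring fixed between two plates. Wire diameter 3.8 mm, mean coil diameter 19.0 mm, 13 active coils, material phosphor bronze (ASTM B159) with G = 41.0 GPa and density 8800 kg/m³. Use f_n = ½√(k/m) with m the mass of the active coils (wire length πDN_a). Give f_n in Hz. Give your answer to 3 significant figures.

k = Gd⁴/(8D³N_a) = (41.0×10³)(3.8⁴)/(8·19.0³·13) = 11.985 N/mm = 11985 N/m
Wire length L = πDN_a = π·19.0·13 = 775.97 mm
m = ρ·(πd²/4)·L = 8800 × 11.341×10⁻⁶ m² × 0.77597 m = 0.077444 kg
f_n = ½√(k/m) = 0.5·√(11985/0.077444) = 0.5·√(1.5475e+05) = 196.69 Hz

197 Hz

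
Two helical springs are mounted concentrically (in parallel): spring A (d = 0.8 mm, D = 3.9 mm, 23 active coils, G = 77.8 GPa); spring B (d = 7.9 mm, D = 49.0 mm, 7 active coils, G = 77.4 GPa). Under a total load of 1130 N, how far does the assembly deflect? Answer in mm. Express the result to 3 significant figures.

23.2 mm

k_A = Gd⁴/(8D³N_a) = (77.8×10³)(0.8⁴)/(8·3.9³·23) = 2.9196 N/mm
k_B = Gd⁴/(8D³N_a) = (77.4×10³)(7.9⁴)/(8·49.0³·7) = 45.759 N/mm
Parallel: k_eq = 2.9196 + 45.759 = 48.678 N/mm
δ = F/k_eq = 1130/48.678 = 23.214 mm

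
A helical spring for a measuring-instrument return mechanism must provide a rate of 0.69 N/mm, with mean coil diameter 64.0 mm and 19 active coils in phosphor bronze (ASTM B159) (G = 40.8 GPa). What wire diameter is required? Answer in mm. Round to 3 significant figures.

5.09 mm

d = (8D³N_a·k / G)^(1/4) = (8·64.0³·19·0.69 / (40.8×10³))^0.25
  = (673.86)^0.25 = 5.0950 mm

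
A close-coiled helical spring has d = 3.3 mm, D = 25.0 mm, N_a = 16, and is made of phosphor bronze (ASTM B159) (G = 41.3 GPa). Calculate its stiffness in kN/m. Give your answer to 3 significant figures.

k = Gd⁴/(8D³N_a) = (41.3×10³ × 3.3⁴) / (8 × 25.0³ × 16)
  = 4.89785e+06 / 2e+06 = 2.4489 N/mm

2.45 kN/m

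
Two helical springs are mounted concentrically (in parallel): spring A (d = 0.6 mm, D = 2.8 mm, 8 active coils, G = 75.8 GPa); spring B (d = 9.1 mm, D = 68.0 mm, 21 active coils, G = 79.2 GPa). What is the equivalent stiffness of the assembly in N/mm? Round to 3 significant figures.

17.3 N/mm

k_A = Gd⁴/(8D³N_a) = (75.8×10³)(0.6⁴)/(8·2.8³·8) = 6.9923 N/mm
k_B = Gd⁴/(8D³N_a) = (79.2×10³)(9.1⁴)/(8·68.0³·21) = 10.281 N/mm
Parallel: k_eq = 6.9923 + 10.281 = 17.274 N/mm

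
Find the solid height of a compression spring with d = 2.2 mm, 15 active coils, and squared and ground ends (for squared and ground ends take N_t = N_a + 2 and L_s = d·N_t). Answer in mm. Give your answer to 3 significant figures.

37.4 mm

squared and ground ends: N_t = N_a + 2 = 15 + 2 = 17
L_s = d·N_t = 2.2 × 17 = 37.4 mm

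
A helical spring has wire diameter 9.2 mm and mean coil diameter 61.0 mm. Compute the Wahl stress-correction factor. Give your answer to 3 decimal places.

C = D/d = 61.0/9.2 = 6.6304
K_W = (4C−1)/(4C−4) + 0.615/C = 25.522/22.522 + 0.0928 = 1.2260

1.226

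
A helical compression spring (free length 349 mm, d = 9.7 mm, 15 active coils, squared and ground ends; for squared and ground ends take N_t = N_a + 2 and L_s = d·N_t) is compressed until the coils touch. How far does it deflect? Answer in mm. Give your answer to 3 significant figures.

184 mm

N_t = 17; L_s = 9.7·17 = 164.9 mm
δ_solid = L₀ − L_s = 349 − 164.9 = 184.1 mm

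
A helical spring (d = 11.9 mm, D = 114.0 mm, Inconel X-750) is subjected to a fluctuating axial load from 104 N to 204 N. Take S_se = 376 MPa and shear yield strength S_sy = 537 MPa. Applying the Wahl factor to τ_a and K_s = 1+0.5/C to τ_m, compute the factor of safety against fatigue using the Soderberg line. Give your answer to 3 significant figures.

C = D/d = 114.0/11.9 = 9.5798; K_W = (4C−1)/(4C−4)+0.615/C = 1.1516; K_s = 1+0.5/C = 1.0522
F_a = (F_max−F_min)/2 = 50 N; F_m = (F_max+F_min)/2 = 154 N
τ_a = K_W·8F_aD/(πd³) = 1.1516 × 8.6134 = 9.9193 MPa
τ_m = K_s·8F_mD/(πd³) = 1.0522 × 26.529 = 27.914 MPa
Soderberg: 1/n_f = τ_a/S_se + τ_m/S_sy = 9.9193/376 + 27.914/537 = 0.02638 + 0.05198 = 0.078362
n_f = 1/0.078362 = 12.76

12.8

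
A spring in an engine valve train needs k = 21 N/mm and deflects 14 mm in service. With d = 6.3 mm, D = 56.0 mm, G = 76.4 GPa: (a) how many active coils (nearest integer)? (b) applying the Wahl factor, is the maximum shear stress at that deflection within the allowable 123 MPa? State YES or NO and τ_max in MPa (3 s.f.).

N_a = Gd⁴/(8D³k) = (76.4×10³)(6.3⁴)/(8·56.0³·21) = 4.079 → N_a = 4
Actual rate k = Gd⁴/(8D³·4) = 21.416 N/mm
Working load F = kδ = 21.416·14 = 299.83 N
C = 56.0/6.3 = 8.8889; K_W = (4C−1)/(4C−4)+0.615/C = 1.1643
τ_max = K_W·8FD/(πd³) = 1.1643·170.99 = 199.08 MPa
τ_max > 123 MPa → exceeds allowable

(a) 4 coils; (b) NO, τ_max = 199 MPa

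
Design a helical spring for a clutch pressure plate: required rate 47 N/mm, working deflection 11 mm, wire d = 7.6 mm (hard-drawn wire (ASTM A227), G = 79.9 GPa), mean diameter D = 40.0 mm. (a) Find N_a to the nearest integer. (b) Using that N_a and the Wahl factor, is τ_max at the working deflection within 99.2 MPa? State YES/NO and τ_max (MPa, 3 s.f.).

(a) 11 coils; (b) NO, τ_max = 156 MPa

N_a = Gd⁴/(8D³k) = (79.9×10³)(7.6⁴)/(8·40.0³·47) = 11.08 → N_a = 11
Actual rate k = Gd⁴/(8D³·11) = 47.33 N/mm
Working load F = kδ = 47.33·11 = 520.63 N
C = 40.0/7.6 = 5.2632; K_W = (4C−1)/(4C−4)+0.615/C = 1.2928
τ_max = K_W·8FD/(πd³) = 1.2928·120.81 = 156.18 MPa
τ_max > 99.2 MPa → exceeds allowable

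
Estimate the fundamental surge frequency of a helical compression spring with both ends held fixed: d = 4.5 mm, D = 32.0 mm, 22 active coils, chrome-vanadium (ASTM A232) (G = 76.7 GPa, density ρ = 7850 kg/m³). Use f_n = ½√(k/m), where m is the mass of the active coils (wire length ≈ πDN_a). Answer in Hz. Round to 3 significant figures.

k = Gd⁴/(8D³N_a) = (76.7×10³)(4.5⁴)/(8·32.0³·22) = 5.4536 N/mm = 5453.6 N/m
Wire length L = πDN_a = π·32.0·22 = 2211.7 mm
m = ρ·(πd²/4)·L = 7850 × 15.904×10⁻⁶ m² × 2.2117 m = 0.27613 kg
f_n = ½√(k/m) = 0.5·√(5453.6/0.27613) = 0.5·√(19750) = 70.268 Hz

70.3 Hz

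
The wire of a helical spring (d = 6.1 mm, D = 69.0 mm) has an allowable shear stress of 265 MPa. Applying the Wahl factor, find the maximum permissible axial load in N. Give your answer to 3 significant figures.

304 N

C = D/d = 69.0/6.1 = 11.3115
K_W = (4C−1)/(4C−4) + 0.615/C = 44.246/41.246 + 0.0544 = 1.1271
τ_max = K·8FD/(πd³) → F_max = τ_allow·πd³/(8DK)
F_max = 265·π·6.1³/(8·69.0·1.1271) = 1.8897e+05/622.16 = 303.73 N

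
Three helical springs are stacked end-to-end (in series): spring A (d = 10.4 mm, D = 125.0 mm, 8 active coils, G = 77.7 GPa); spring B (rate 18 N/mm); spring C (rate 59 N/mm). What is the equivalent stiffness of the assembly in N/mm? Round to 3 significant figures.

k_A = Gd⁴/(8D³N_a) = (77.7×10³)(10.4⁴)/(8·125.0³·8) = 7.2718 N/mm
Series: 1/k_eq = 1/7.2718 + 1/18 + 1/59 = 0.21002; k_eq = 4.7614 N/mm

4.76 N/mm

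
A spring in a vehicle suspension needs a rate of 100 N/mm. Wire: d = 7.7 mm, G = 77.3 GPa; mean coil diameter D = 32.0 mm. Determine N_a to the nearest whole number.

N_a = Gd⁴/(8D³k) = (77.3×10³ × 7.7⁴)/(8 × 32.0³ × 100)
    = 2.71733e+08 / 2.62144e+07 = 10.37 → 10 coils

10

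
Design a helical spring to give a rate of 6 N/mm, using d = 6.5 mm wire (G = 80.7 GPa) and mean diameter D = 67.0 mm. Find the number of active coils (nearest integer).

N_a = Gd⁴/(8D³k) = (80.7×10³ × 6.5⁴)/(8 × 67.0³ × 6)
    = 1.44055e+08 / 1.44366e+07 = 9.978 → 10 coils

10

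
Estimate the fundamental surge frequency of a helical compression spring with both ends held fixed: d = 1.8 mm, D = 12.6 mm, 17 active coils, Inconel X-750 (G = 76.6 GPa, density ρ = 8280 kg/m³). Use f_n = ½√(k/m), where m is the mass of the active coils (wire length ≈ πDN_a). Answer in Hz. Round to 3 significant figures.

228 Hz

k = Gd⁴/(8D³N_a) = (76.6×10³)(1.8⁴)/(8·12.6³·17) = 2.9558 N/mm = 2955.8 N/m
Wire length L = πDN_a = π·12.6·17 = 672.93 mm
m = ρ·(πd²/4)·L = 8280 × 2.5447×10⁻⁶ m² × 0.67293 m = 0.014179 kg
f_n = ½√(k/m) = 0.5·√(2955.8/0.014179) = 0.5·√(2.0847e+05) = 228.29 Hz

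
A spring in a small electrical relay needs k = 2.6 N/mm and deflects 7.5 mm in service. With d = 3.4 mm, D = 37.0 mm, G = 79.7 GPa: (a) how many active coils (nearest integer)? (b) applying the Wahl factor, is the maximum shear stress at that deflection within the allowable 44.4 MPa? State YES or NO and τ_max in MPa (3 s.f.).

N_a = Gd⁴/(8D³k) = (79.7×10³)(3.4⁴)/(8·37.0³·2.6) = 10.11 → N_a = 10
Actual rate k = Gd⁴/(8D³·10) = 2.6283 N/mm
Working load F = kδ = 2.6283·7.5 = 19.712 N
C = 37.0/3.4 = 10.8824; K_W = (4C−1)/(4C−4)+0.615/C = 1.1324
τ_max = K_W·8FD/(πd³) = 1.1324·47.255 = 53.512 MPa
τ_max > 44.4 MPa → exceeds allowable

(a) 10 coils; (b) NO, τ_max = 53.5 MPa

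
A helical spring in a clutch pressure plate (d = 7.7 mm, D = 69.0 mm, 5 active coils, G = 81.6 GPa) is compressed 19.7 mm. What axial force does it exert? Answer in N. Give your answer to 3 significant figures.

430 N

k = Gd⁴/(8D³N_a) = (81.6×10³)(7.7⁴)/(8·69.0³·5) = 21.83 N/mm
F = k·δ = 21.83 × 19.7 = 430.04 N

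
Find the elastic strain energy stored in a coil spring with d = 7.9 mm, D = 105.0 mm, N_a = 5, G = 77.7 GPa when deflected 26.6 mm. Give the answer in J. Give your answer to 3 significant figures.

k = Gd⁴/(8D³N_a) = (77.7×10³)(7.9⁴)/(8·105.0³·5) = 6.5358 N/mm
U = ½kδ² = 0.5 × 6.5358 × 26.6² = 2312.2 N·mm = 2.3122 J

2.31 J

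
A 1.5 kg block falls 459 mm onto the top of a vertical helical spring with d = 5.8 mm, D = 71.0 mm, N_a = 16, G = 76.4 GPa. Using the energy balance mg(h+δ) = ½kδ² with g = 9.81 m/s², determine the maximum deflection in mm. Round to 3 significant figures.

k = Gd⁴/(8D³N_a) = (76.4×10³)(5.8⁴)/(8·71.0³·16) = 1.8872 N/mm
W = mg = 1.5 × 9.81 = 14.715 N
½kδ² − Wδ − Wh = 0 → δ = (W + √(W² + 2kWh))/k
δ = (14.715 + √(216.53 + 25493.1))/1.8872 = (14.715 + 160.34)/1.8872 = 92.76 mm

92.8 mm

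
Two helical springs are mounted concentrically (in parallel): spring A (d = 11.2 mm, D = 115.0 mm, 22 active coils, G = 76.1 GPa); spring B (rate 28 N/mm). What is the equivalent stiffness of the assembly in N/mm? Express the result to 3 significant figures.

k_A = Gd⁴/(8D³N_a) = (76.1×10³)(11.2⁴)/(8·115.0³·22) = 4.4735 N/mm
Parallel: k_eq = 4.4735 + 28 = 32.474 N/mm

32.5 N/mm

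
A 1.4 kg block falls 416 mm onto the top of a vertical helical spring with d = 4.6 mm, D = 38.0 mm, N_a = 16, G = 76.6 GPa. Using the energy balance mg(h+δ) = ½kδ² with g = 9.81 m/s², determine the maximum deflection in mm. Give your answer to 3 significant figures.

k = Gd⁴/(8D³N_a) = (76.6×10³)(4.6⁴)/(8·38.0³·16) = 4.8831 N/mm
W = mg = 1.4 × 9.81 = 13.734 N
½kδ² − Wδ − Wh = 0 → δ = (W + √(W² + 2kWh))/k
δ = (13.734 + √(188.62 + 55798.1))/4.8831 = (13.734 + 236.62)/4.8831 = 51.268 mm

51.3 mm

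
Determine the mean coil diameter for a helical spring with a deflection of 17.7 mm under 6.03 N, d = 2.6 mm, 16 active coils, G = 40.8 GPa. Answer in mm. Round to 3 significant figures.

35.0 mm

Required rate k = F/δ = 6.03/17.7 = 0.34068 N/mm
D = (Gd⁴/(8N_a·k))^(1/3) = (40.8×10³·2.6⁴/(8·16·0.34068))^(1/3)
  = (42756.2)^(1/3) = 34.9677 mm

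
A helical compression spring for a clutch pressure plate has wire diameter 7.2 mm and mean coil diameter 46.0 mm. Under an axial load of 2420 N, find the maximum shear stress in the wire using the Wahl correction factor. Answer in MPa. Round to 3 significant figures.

938 MPa

Spring index C = D/d = 46.0/7.2 = 6.3889
K_W = (4C−1)/(4C−4) + 0.615/C = 24.556/21.556 + 0.0963 = 1.2354
τ₀ = 8FD/(πd³) = 8·2420·46.0/(π·7.2³) = 890560/1172.6 = 759.48 MPa
τ_max = K·τ₀ = 1.2354 × 759.48 = 938.29 MPa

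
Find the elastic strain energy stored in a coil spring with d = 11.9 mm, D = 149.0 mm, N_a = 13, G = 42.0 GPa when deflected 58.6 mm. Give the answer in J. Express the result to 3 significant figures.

k = Gd⁴/(8D³N_a) = (42.0×10³)(11.9⁴)/(8·149.0³·13) = 2.4482 N/mm
U = ½kδ² = 0.5 × 2.4482 × 58.6² = 4203.5 N·mm = 4.2035 J

4.20 J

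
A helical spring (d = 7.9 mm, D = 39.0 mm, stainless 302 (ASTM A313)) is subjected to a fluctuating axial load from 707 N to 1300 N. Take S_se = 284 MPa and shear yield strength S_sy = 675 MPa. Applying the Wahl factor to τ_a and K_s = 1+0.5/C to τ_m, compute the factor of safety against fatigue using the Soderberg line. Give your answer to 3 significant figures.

C = D/d = 39.0/7.9 = 4.9367; K_W = (4C−1)/(4C−4)+0.615/C = 1.3151; K_s = 1+0.5/C = 1.1013
F_a = (F_max−F_min)/2 = 296.5 N; F_m = (F_max+F_min)/2 = 1003.5 N
τ_a = K_W·8F_aD/(πd³) = 1.3151 × 59.724 = 78.542 MPa
τ_m = K_s·8F_mD/(πd³) = 1.1013 × 202.13 = 222.61 MPa
Soderberg: 1/n_f = τ_a/S_se + τ_m/S_sy = 78.542/284 + 222.61/675 = 0.27656 + 0.32979 = 0.60635
n_f = 1/0.60635 = 1.649

1.65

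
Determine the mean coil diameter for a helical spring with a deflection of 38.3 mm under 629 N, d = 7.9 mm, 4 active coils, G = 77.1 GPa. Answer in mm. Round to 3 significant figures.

Required rate k = F/δ = 629/38.3 = 16.423 N/mm
D = (Gd⁴/(8N_a·k))^(1/3) = (77.1×10³·7.9⁴/(8·4·16.423))^(1/3)
  = (571427)^(1/3) = 82.9826 mm

83.0 mm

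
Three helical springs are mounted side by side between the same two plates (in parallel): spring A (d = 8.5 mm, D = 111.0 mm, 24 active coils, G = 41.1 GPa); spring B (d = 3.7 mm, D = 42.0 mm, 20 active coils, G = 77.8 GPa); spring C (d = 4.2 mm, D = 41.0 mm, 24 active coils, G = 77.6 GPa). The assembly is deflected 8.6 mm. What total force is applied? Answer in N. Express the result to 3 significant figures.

k_A = Gd⁴/(8D³N_a) = (41.1×10³)(8.5⁴)/(8·111.0³·24) = 0.81705 N/mm
k_B = Gd⁴/(8D³N_a) = (77.8×10³)(3.7⁴)/(8·42.0³·20) = 1.23 N/mm
k_C = Gd⁴/(8D³N_a) = (77.6×10³)(4.2⁴)/(8·41.0³·24) = 1.8248 N/mm
Parallel: k_eq = 0.81705 + 1.23 + 1.8248 = 3.8718 N/mm
F = k_eq·δ = 3.8718·8.6 = 33.298 N

33.3 N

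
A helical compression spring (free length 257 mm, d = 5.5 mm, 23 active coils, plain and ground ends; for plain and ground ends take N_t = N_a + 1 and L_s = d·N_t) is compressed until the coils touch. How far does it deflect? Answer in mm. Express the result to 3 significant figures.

N_t = 24; L_s = 5.5·24 = 132 mm
δ_solid = L₀ − L_s = 257 − 132 = 125 mm

125 mm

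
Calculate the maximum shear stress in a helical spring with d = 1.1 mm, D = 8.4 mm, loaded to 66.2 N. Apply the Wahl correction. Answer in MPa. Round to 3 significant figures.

1270 MPa

Spring index C = D/d = 8.4/1.1 = 7.6364
K_W = (4C−1)/(4C−4) + 0.615/C = 29.545/26.545 + 0.0805 = 1.1935
τ₀ = 8FD/(πd³) = 8·66.2·8.4/(π·1.1³) = 4448.64/4.1815 = 1063.9 MPa
τ_max = K·τ₀ = 1.1935 × 1063.9 = 1269.8 MPa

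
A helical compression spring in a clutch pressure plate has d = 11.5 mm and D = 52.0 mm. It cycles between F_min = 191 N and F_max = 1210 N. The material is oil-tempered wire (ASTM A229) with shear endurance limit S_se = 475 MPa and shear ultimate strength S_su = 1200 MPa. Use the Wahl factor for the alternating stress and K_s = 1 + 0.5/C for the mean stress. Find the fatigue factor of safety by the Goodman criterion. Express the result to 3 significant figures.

5.48

C = D/d = 52.0/11.5 = 4.5217; K_W = (4C−1)/(4C−4)+0.615/C = 1.3490; K_s = 1+0.5/C = 1.1106
F_a = (F_max−F_min)/2 = 509.5 N; F_m = (F_max+F_min)/2 = 700.5 N
τ_a = K_W·8F_aD/(πd³) = 1.3490 × 44.36 = 59.841 MPa
τ_m = K_s·8F_mD/(πd³) = 1.1106 × 60.99 = 67.734 MPa
Goodman: 1/n_f = τ_a/S_se + τ_m/S_su = 59.841/475 + 67.734/1200 = 0.12598 + 0.05644 = 0.18243
n_f = 1/0.18243 = 5.482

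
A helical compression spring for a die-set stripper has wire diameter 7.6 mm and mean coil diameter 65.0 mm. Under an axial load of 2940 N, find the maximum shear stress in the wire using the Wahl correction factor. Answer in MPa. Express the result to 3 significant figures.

Spring index C = D/d = 65.0/7.6 = 8.5526
K_W = (4C−1)/(4C−4) + 0.615/C = 33.211/30.211 + 0.0719 = 1.1712
τ₀ = 8FD/(πd³) = 8·2940·65.0/(π·7.6³) = 1.5288e+06/1379.1 = 1108.6 MPa
τ_max = K·τ₀ = 1.1712 × 1108.6 = 1298.4 MPa

1300 MPa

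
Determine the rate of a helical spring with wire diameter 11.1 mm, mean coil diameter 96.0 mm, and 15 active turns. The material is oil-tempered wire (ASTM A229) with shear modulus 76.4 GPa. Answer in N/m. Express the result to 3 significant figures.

10900 N/m

k = Gd⁴/(8D³N_a) = (76.4×10³ × 11.1⁴) / (8 × 96.0³ × 15)
  = 1.15981e+09 / 1.06168e+08 = 10.924 N/mm = 10924 N/m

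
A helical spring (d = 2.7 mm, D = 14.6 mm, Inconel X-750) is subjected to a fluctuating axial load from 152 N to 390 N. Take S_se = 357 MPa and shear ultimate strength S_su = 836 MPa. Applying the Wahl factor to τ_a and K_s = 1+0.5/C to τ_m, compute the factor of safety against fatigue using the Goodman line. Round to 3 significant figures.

C = D/d = 14.6/2.7 = 5.4074; K_W = (4C−1)/(4C−4)+0.615/C = 1.2839; K_s = 1+0.5/C = 1.0925
F_a = (F_max−F_min)/2 = 119 N; F_m = (F_max+F_min)/2 = 271 N
τ_a = K_W·8F_aD/(πd³) = 1.2839 × 224.78 = 288.59 MPa
τ_m = K_s·8F_mD/(πd³) = 1.0925 × 511.88 = 559.21 MPa
Goodman: 1/n_f = τ_a/S_se + τ_m/S_su = 288.59/357 + 559.21/836 = 0.80837 + 0.66892 = 1.4773
n_f = 1/1.4773 = 0.6769

0.677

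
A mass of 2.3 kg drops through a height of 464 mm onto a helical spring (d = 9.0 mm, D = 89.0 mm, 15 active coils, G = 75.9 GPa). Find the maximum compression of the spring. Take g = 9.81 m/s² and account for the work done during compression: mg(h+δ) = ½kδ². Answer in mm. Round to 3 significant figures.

63.6 mm

k = Gd⁴/(8D³N_a) = (75.9×10³)(9.0⁴)/(8·89.0³·15) = 5.8865 N/mm
W = mg = 2.3 × 9.81 = 22.563 N
½kδ² − Wδ − Wh = 0 → δ = (W + √(W² + 2kWh))/k
δ = (22.563 + √(509.09 + 123255))/5.8865 = (22.563 + 351.8)/5.8865 = 63.597 mm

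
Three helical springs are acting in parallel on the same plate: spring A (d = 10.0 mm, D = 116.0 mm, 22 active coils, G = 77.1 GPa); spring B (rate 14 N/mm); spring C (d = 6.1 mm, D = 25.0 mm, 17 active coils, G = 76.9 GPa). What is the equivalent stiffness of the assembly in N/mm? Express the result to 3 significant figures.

66.9 N/mm

k_A = Gd⁴/(8D³N_a) = (77.1×10³)(10.0⁴)/(8·116.0³·22) = 2.8065 N/mm
k_C = Gd⁴/(8D³N_a) = (76.9×10³)(6.1⁴)/(8·25.0³·17) = 50.106 N/mm
Parallel: k_eq = 2.8065 + 14 + 50.106 = 66.912 N/mm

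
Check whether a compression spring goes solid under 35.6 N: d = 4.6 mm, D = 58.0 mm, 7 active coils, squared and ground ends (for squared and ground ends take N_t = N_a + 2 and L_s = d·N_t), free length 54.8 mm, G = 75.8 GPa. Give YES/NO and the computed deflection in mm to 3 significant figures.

k = Gd⁴/(8D³N_a) = (75.8×10³)(4.6⁴)/(8·58.0³·7) = 3.1062 N/mm
N_t = 9; L_s = 4.6·9 = 41.4 mm; δ_solid = L₀ − L_s = 54.8 − 41.4 = 13.4 mm
δ = F/k = 35.6/3.1062 = 11.461 mm
δ < δ_solid → spring does not go solid

NO, δ = 11.5 mm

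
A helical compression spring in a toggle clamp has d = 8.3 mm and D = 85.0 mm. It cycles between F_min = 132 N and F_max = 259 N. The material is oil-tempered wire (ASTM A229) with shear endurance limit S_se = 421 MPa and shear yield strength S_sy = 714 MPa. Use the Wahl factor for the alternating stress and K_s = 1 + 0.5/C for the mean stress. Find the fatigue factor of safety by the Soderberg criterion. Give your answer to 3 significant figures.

5.75

C = D/d = 85.0/8.3 = 10.2410; K_W = (4C−1)/(4C−4)+0.615/C = 1.1412; K_s = 1+0.5/C = 1.0488
F_a = (F_max−F_min)/2 = 63.5 N; F_m = (F_max+F_min)/2 = 195.5 N
τ_a = K_W·8F_aD/(πd³) = 1.1412 × 24.038 = 27.432 MPa
τ_m = K_s·8F_mD/(πd³) = 1.0488 × 74.007 = 77.62 MPa
Soderberg: 1/n_f = τ_a/S_se + τ_m/S_sy = 27.432/421 + 77.62/714 = 0.06516 + 0.10871 = 0.17387
n_f = 1/0.17387 = 5.751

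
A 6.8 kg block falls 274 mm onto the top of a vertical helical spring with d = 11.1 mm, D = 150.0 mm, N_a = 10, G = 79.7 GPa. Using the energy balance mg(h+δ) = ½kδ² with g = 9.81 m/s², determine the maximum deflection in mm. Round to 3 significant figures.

k = Gd⁴/(8D³N_a) = (79.7×10³)(11.1⁴)/(8·150.0³·10) = 4.4811 N/mm
W = mg = 6.8 × 9.81 = 66.708 N
½kδ² − Wδ − Wh = 0 → δ = (W + √(W² + 2kWh))/k
δ = (66.708 + √(4450 + 163812))/4.4811 = (66.708 + 410.2)/4.4811 = 106.43 mm

106 mm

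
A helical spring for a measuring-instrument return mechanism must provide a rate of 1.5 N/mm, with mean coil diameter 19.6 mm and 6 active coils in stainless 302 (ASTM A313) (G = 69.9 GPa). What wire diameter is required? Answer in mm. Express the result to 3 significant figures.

1.67 mm

d = (8D³N_a·k / G)^(1/4) = (8·19.6³·6·1.5 / (69.9×10³))^0.25
  = (7.7557)^0.25 = 1.6688 mm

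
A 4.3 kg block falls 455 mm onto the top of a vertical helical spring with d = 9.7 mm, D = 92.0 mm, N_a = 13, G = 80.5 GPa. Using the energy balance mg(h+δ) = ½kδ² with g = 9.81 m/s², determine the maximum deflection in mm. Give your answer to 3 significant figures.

71.0 mm

k = Gd⁴/(8D³N_a) = (80.5×10³)(9.7⁴)/(8·92.0³·13) = 8.8001 N/mm
W = mg = 4.3 × 9.81 = 42.183 N
½kδ² − Wδ − Wh = 0 → δ = (W + √(W² + 2kWh))/k
δ = (42.183 + √(1779.4 + 337804))/8.8001 = (42.183 + 582.74)/8.8001 = 71.013 mm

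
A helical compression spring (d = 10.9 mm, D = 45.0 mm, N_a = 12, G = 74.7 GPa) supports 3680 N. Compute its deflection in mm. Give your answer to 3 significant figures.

k = Gd⁴/(8D³N_a) = (74.7×10³)(10.9⁴)/(8·45.0³·12) = 120.54 N/mm
δ = F/k = 3680 / 120.54 = 30.53 mm

30.5 mm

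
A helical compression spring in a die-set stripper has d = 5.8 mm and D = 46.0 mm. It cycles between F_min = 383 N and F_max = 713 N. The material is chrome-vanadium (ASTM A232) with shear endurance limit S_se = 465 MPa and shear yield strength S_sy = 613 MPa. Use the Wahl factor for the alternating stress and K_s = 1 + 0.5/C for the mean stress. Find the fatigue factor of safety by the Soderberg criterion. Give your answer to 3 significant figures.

C = D/d = 46.0/5.8 = 7.9310; K_W = (4C−1)/(4C−4)+0.615/C = 1.1858; K_s = 1+0.5/C = 1.0630
F_a = (F_max−F_min)/2 = 165 N; F_m = (F_max+F_min)/2 = 548 N
τ_a = K_W·8F_aD/(πd³) = 1.1858 × 99.06 = 117.46 MPa
τ_m = K_s·8F_mD/(πd³) = 1.0630 × 329 = 349.74 MPa
Soderberg: 1/n_f = τ_a/S_se + τ_m/S_sy = 117.46/465 + 349.74/613 = 0.25260 + 0.57054 = 0.82314
n_f = 1/0.82314 = 1.215

1.21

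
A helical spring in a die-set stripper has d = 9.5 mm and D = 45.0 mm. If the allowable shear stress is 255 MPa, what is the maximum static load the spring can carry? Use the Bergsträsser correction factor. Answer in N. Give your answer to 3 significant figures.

1450 N

C = D/d = 45.0/9.5 = 4.7368
K_B = (4C+2)/(4C−3) = 20.947/15.947 = 1.3135
τ_max = K·8FD/(πd³) → F_max = τ_allow·πd³/(8DK)
F_max = 255·π·9.5³/(8·45.0·1.3135) = 6.8685e+05/472.87 = 1452.5 N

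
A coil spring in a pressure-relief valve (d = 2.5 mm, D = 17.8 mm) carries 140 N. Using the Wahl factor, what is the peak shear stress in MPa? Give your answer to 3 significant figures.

491 MPa

Spring index C = D/d = 17.8/2.5 = 7.1200
K_W = (4C−1)/(4C−4) + 0.615/C = 27.480/24.480 + 0.0864 = 1.2089
τ₀ = 8FD/(πd³) = 8·140·17.8/(π·2.5³) = 19936/49.087 = 406.13 MPa
τ_max = K·τ₀ = 1.2089 × 406.13 = 490.98 MPa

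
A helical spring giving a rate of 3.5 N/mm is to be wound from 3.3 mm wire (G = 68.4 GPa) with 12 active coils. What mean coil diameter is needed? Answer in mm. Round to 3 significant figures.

28.9 mm

D = (Gd⁴/(8N_a·k))^(1/3) = (68.4×10³·3.3⁴/(8·12·3.5))^(1/3)
  = (24142)^(1/3) = 28.9018 mm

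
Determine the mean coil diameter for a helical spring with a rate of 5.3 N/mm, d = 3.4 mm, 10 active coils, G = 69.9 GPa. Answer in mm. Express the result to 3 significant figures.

28.0 mm

D = (Gd⁴/(8N_a·k))^(1/3) = (69.9×10³·3.4⁴/(8·10·5.3))^(1/3)
  = (22030.6)^(1/3) = 28.0334 mm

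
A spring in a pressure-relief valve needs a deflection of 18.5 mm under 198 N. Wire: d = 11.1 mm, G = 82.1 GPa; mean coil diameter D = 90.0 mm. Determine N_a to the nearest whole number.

Required rate k = F/δ = 198/18.5 = 10.703 N/mm
N_a = Gd⁴/(8D³k) = (82.1×10³ × 11.1⁴)/(8 × 90.0³ × 10.703)
    = 1.24634e+09 / 6.24182e+07 = 19.97 → 20 coils

20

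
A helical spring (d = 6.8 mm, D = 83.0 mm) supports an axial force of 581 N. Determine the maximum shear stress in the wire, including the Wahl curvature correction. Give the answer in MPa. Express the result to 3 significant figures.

Spring index C = D/d = 83.0/6.8 = 12.2059
K_W = (4C−1)/(4C−4) + 0.615/C = 47.824/44.824 + 0.0504 = 1.1173
τ₀ = 8FD/(πd³) = 8·581·83.0/(π·6.8³) = 385784/987.82 = 390.54 MPa
τ_max = K·τ₀ = 1.1173 × 390.54 = 436.36 MPa

436 MPa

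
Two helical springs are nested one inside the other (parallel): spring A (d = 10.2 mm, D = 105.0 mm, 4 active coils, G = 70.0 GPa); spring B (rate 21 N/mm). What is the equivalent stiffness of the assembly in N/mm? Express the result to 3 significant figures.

k_A = Gd⁴/(8D³N_a) = (70.0×10³)(10.2⁴)/(8·105.0³·4) = 20.454 N/mm
Parallel: k_eq = 20.454 + 21 = 41.454 N/mm

41.5 N/mm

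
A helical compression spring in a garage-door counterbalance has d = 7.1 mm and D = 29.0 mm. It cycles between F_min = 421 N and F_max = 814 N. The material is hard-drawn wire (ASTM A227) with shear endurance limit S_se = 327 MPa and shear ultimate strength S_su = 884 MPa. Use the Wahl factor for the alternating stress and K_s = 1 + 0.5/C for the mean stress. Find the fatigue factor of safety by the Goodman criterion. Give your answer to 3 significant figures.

2.99

C = D/d = 29.0/7.1 = 4.0845; K_W = (4C−1)/(4C−4)+0.615/C = 1.3937; K_s = 1+0.5/C = 1.1224
F_a = (F_max−F_min)/2 = 196.5 N; F_m = (F_max+F_min)/2 = 617.5 N
τ_a = K_W·8F_aD/(πd³) = 1.3937 × 40.544 = 56.507 MPa
τ_m = K_s·8F_mD/(πd³) = 1.1224 × 127.41 = 143.01 MPa
Goodman: 1/n_f = τ_a/S_se + τ_m/S_su = 56.507/327 + 143.01/884 = 0.17280 + 0.16177 = 0.33457
n_f = 1/0.33457 = 2.989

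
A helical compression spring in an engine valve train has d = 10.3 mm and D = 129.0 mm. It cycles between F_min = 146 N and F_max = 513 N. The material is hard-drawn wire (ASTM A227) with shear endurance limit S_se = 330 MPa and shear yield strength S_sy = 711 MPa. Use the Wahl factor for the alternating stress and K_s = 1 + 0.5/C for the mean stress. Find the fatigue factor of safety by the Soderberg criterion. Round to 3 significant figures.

3.02

C = D/d = 129.0/10.3 = 12.5243; K_W = (4C−1)/(4C−4)+0.615/C = 1.1142; K_s = 1+0.5/C = 1.0399
F_a = (F_max−F_min)/2 = 183.5 N; F_m = (F_max+F_min)/2 = 329.5 N
τ_a = K_W·8F_aD/(πd³) = 1.1142 × 55.164 = 61.463 MPa
τ_m = K_s·8F_mD/(πd³) = 1.0399 × 99.054 = 103.01 MPa
Soderberg: 1/n_f = τ_a/S_se + τ_m/S_sy = 61.463/330 + 103.01/711 = 0.18625 + 0.14488 = 0.33113
n_f = 1/0.33113 = 3.02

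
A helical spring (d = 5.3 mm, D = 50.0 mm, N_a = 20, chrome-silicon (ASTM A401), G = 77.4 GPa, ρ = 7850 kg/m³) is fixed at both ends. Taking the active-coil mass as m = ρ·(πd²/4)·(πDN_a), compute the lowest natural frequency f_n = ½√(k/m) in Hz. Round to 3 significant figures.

37.5 Hz

k = Gd⁴/(8D³N_a) = (77.4×10³)(5.3⁴)/(8·50.0³·20) = 3.0536 N/mm = 3053.6 N/m
Wire length L = πDN_a = π·50.0·20 = 3141.6 mm
m = ρ·(πd²/4)·L = 7850 × 22.062×10⁻⁶ m² × 3.1416 m = 0.54408 kg
f_n = ½√(k/m) = 0.5·√(3053.6/0.54408) = 0.5·√(5612.5) = 37.458 Hz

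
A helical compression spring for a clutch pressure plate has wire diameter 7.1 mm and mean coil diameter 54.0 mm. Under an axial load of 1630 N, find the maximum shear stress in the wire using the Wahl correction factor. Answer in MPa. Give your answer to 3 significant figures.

748 MPa

Spring index C = D/d = 54.0/7.1 = 7.6056
K_W = (4C−1)/(4C−4) + 0.615/C = 29.423/26.423 + 0.0809 = 1.1944
τ₀ = 8FD/(πd³) = 8·1630·54.0/(π·7.1³) = 704160/1124.4 = 626.25 MPa
τ_max = K·τ₀ = 1.1944 × 626.25 = 747.99 MPa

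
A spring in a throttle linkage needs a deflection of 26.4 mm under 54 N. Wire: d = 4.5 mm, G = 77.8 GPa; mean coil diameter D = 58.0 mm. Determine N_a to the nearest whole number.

Required rate k = F/δ = 54/26.4 = 2.0455 N/mm
N_a = Gd⁴/(8D³k) = (77.8×10³ × 4.5⁴)/(8 × 58.0³ × 2.0455)
    = 3.19029e+07 / 3.19274e+06 = 9.992 → 10 coils

10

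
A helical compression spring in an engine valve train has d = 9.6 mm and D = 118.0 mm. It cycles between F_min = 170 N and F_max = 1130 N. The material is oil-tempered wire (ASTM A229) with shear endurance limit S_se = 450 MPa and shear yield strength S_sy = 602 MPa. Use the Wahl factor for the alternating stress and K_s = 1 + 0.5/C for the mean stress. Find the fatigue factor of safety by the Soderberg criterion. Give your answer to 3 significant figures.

C = D/d = 118.0/9.6 = 12.2917; K_W = (4C−1)/(4C−4)+0.615/C = 1.1165; K_s = 1+0.5/C = 1.0407
F_a = (F_max−F_min)/2 = 480 N; F_m = (F_max+F_min)/2 = 650 N
τ_a = K_W·8F_aD/(πd³) = 1.1165 × 163.02 = 182.01 MPa
τ_m = K_s·8F_mD/(πd³) = 1.0407 × 220.76 = 229.74 MPa
Soderberg: 1/n_f = τ_a/S_se + τ_m/S_sy = 182.01/450 + 229.74/602 = 0.40446 + 0.38163 = 0.78609
n_f = 1/0.78609 = 1.272

1.27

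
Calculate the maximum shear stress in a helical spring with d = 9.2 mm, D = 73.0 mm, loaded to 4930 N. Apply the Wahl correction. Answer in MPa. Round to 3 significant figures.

1400 MPa

Spring index C = D/d = 73.0/9.2 = 7.9348
K_W = (4C−1)/(4C−4) + 0.615/C = 30.739/27.739 + 0.0775 = 1.1857
τ₀ = 8FD/(πd³) = 8·4930·73.0/(π·9.2³) = 2.87912e+06/2446.3 = 1176.9 MPa
τ_max = K·τ₀ = 1.1857 × 1176.9 = 1395.4 MPa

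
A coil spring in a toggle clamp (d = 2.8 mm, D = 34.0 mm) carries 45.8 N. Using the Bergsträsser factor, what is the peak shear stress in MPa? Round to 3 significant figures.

200 MPa

Spring index C = D/d = 34.0/2.8 = 12.1429
K_B = (4C+2)/(4C−3) = 50.571/45.571 = 1.1097
τ₀ = 8FD/(πd³) = 8·45.8·34.0/(π·2.8³) = 12457.6/68.964 = 180.64 MPa
τ_max = K·τ₀ = 1.1097 × 180.64 = 200.46 MPa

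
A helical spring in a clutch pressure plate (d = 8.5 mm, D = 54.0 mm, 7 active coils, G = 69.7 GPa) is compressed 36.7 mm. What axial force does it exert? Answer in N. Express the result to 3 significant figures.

k = Gd⁴/(8D³N_a) = (69.7×10³)(8.5⁴)/(8·54.0³·7) = 41.261 N/mm
F = k·δ = 41.261 × 36.7 = 1514.3 N

1510 N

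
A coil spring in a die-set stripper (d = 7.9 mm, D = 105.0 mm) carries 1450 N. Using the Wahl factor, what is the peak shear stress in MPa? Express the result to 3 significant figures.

Spring index C = D/d = 105.0/7.9 = 13.2911
K_W = (4C−1)/(4C−4) + 0.615/C = 52.165/49.165 + 0.0463 = 1.1073
τ₀ = 8FD/(πd³) = 8·1450·105.0/(π·7.9³) = 1.218e+06/1548.9 = 786.35 MPa
τ_max = K·τ₀ = 1.1073 × 786.35 = 870.72 MPa

871 MPa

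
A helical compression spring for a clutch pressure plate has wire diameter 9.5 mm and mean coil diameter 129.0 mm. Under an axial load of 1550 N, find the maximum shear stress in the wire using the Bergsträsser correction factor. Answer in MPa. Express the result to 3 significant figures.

652 MPa

Spring index C = D/d = 129.0/9.5 = 13.5789
K_B = (4C+2)/(4C−3) = 56.316/51.316 = 1.0974
τ₀ = 8FD/(πd³) = 8·1550·129.0/(π·9.5³) = 1.5996e+06/2693.5 = 593.87 MPa
τ_max = K·τ₀ = 1.0974 × 593.87 = 651.73 MPa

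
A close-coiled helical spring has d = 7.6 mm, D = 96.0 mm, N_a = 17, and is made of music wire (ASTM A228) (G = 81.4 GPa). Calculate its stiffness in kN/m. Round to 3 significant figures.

k = Gd⁴/(8D³N_a) = (81.4×10³ × 7.6⁴) / (8 × 96.0³ × 17)
  = 2.71568e+08 / 1.20324e+08 = 2.257 N/mm

2.26 kN/m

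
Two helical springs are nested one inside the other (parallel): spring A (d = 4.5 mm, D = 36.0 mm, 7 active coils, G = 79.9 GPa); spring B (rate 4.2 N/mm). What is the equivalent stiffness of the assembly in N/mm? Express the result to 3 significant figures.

k_A = Gd⁴/(8D³N_a) = (79.9×10³)(4.5⁴)/(8·36.0³·7) = 12.54 N/mm
Parallel: k_eq = 12.54 + 4.2 = 16.74 N/mm

16.7 N/mm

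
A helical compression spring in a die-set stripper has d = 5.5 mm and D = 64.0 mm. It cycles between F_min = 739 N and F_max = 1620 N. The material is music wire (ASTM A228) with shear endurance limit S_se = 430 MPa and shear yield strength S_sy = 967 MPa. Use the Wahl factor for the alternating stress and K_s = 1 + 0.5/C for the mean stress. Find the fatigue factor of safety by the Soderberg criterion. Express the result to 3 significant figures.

C = D/d = 64.0/5.5 = 11.6364; K_W = (4C−1)/(4C−4)+0.615/C = 1.1234; K_s = 1+0.5/C = 1.0430
F_a = (F_max−F_min)/2 = 440.5 N; F_m = (F_max+F_min)/2 = 1179.5 N
τ_a = K_W·8F_aD/(πd³) = 1.1234 × 431.5 = 484.73 MPa
τ_m = K_s·8F_mD/(πd³) = 1.0430 × 1155.4 = 1205 MPa
Soderberg: 1/n_f = τ_a/S_se + τ_m/S_sy = 484.73/430 + 1205/967 = 1.12728 + 1.24616 = 2.3734
n_f = 1/2.3734 = 0.4213

0.421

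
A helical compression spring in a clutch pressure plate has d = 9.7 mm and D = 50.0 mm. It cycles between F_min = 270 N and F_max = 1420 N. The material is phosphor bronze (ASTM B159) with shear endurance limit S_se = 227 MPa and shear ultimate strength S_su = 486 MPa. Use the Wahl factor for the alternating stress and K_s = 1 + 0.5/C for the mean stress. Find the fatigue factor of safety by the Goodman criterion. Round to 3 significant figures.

C = D/d = 50.0/9.7 = 5.1546; K_W = (4C−1)/(4C−4)+0.615/C = 1.2998; K_s = 1+0.5/C = 1.0970
F_a = (F_max−F_min)/2 = 575 N; F_m = (F_max+F_min)/2 = 845 N
τ_a = K_W·8F_aD/(πd³) = 1.2998 × 80.216 = 104.27 MPa
τ_m = K_s·8F_mD/(πd³) = 1.0970 × 117.88 = 129.32 MPa
Goodman: 1/n_f = τ_a/S_se + τ_m/S_su = 104.27/227 + 129.32/486 = 0.45933 + 0.26609 = 0.72541
n_f = 1/0.72541 = 1.379

1.38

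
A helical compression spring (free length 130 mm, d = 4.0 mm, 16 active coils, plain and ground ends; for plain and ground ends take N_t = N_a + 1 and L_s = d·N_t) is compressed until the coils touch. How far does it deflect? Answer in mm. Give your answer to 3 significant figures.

62.0 mm

N_t = 17; L_s = 4.0·17 = 68 mm
δ_solid = L₀ − L_s = 130 − 68 = 62 mm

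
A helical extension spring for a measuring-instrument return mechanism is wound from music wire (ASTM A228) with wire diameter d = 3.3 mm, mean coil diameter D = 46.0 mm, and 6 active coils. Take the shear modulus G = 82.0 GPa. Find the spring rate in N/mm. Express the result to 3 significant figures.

2.08 N/mm

k = Gd⁴/(8D³N_a) = (82.0×10³ × 3.3⁴) / (8 × 46.0³ × 6)
  = 9.72455e+06 / 4.67213e+06 = 2.0814 N/mm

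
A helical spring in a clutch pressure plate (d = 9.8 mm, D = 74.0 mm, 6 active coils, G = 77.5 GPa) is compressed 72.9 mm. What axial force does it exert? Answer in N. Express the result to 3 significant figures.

2680 N

k = Gd⁴/(8D³N_a) = (77.5×10³)(9.8⁴)/(8·74.0³·6) = 36.751 N/mm
F = k·δ = 36.751 × 72.9 = 2679.2 N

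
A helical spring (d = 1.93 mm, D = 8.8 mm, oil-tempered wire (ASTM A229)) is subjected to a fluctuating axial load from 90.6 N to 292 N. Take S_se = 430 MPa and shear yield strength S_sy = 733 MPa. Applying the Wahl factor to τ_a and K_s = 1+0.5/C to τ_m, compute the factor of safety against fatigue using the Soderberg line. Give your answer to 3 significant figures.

0.531

C = D/d = 8.8/1.93 = 4.5596; K_W = (4C−1)/(4C−4)+0.615/C = 1.3456; K_s = 1+0.5/C = 1.1097
F_a = (F_max−F_min)/2 = 100.7 N; F_m = (F_max+F_min)/2 = 191.3 N
τ_a = K_W·8F_aD/(πd³) = 1.3456 × 313.89 = 422.37 MPa
τ_m = K_s·8F_mD/(πd³) = 1.1097 × 596.3 = 661.69 MPa
Soderberg: 1/n_f = τ_a/S_se + τ_m/S_sy = 422.37/430 + 661.69/733 = 0.98225 + 0.90272 = 1.885
n_f = 1/1.885 = 0.5305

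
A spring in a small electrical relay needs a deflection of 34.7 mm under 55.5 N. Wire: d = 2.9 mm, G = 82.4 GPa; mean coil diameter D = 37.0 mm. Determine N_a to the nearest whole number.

Required rate k = F/δ = 55.5/34.7 = 1.5994 N/mm
N_a = Gd⁴/(8D³k) = (82.4×10³ × 2.9⁴)/(8 × 37.0³ × 1.5994)
    = 5.828e+06 / 648125 = 8.992 → 9 coils

9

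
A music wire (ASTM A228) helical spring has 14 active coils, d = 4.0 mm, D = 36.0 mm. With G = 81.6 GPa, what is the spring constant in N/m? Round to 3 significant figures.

4000 N/m

k = Gd⁴/(8D³N_a) = (81.6×10³ × 4.0⁴) / (8 × 36.0³ × 14)
  = 2.08896e+07 / 5.22547e+06 = 3.9976 N/mm = 3997.6 N/m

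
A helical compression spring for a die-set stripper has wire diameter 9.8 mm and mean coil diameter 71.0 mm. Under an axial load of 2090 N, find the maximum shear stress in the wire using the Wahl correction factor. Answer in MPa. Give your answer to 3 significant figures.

484 MPa

Spring index C = D/d = 71.0/9.8 = 7.2449
K_W = (4C−1)/(4C−4) + 0.615/C = 27.980/24.980 + 0.0849 = 1.2050
τ₀ = 8FD/(πd³) = 8·2090·71.0/(π·9.8³) = 1.18712e+06/2956.8 = 401.48 MPa
τ_max = K·τ₀ = 1.2050 × 401.48 = 483.78 MPa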